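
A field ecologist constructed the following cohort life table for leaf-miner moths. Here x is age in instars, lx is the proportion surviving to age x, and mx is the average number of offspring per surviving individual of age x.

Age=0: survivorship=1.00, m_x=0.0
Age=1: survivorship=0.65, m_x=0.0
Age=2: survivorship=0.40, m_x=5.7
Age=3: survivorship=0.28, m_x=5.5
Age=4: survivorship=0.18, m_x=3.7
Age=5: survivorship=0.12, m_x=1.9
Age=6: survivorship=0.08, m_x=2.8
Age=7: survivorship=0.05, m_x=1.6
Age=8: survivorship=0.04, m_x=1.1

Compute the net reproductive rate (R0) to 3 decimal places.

5.062

lx·mx by age: 0, 0, 2.28, 1.54, 0.666, 0.228, 0.224, 0.08, 0.044
R0 = Σ lx·mx = 5.062 → 5.062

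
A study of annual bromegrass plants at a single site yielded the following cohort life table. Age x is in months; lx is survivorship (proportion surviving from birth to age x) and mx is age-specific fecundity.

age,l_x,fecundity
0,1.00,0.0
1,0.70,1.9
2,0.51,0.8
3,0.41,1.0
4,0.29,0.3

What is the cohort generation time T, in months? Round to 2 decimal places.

lx·mx: 0, 1.33, 0.408, 0.41, 0.087 → R0 = 2.235
x·lx·mx: 0, 1.33, 0.816, 1.23, 0.348 → Σ = 3.724
T = 3.724 / 2.235 = 1.666219… → 1.67

1.67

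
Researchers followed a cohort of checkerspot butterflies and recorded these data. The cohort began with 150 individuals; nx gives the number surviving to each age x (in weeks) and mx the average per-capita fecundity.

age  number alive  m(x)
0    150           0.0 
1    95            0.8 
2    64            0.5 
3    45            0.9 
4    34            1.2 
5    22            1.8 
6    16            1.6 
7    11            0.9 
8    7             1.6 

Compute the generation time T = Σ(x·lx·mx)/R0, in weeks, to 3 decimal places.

lx = nx/n0 = nx/150: 1, 0.63333…, 0.42667…, 0.3, 0.22667…, 0.14667…, 0.10667…, 0.07333…, 0.04667…
lx·mx: 0, 0.506667…, 0.213333…, 0.27, 0.272…, 0.264…, 0.170667…, 0.066…, 0.074667… → R0 = 1.837333…
x·lx·mx: 0, 0.506667…, 0.426667…, 0.81, 1.088…, 1.32…, 1.024…, 0.462…, 0.597333… → Σ = 6.234667…
T = 6.234667… / 1.837333… = 3.393324… → 3.393

3.393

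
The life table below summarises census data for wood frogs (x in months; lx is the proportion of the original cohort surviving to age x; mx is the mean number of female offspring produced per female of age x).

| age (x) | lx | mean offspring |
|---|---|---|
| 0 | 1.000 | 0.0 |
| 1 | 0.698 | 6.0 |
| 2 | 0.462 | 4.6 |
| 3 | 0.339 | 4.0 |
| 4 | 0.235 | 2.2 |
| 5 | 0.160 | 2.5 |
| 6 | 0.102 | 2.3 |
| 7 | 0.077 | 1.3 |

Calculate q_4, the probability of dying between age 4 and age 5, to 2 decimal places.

q_4 = (l_4 − l_5) / l_4 = (0.235 − 0.16) / 0.235
     = 0.075 / 0.235 = 0.319149… → 0.32

0.32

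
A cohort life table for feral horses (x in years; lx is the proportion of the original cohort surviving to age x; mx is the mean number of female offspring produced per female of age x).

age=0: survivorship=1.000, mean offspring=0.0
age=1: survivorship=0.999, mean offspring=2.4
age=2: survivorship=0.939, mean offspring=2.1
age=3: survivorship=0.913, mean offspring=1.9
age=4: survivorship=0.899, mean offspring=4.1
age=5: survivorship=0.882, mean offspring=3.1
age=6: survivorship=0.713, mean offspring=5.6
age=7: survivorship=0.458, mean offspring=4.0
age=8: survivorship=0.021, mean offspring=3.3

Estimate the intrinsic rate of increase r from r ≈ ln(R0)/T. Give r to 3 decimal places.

0.694

R0 = Σ lx·mx = 0 + 2.3976 + 1.9719 + 1.7347 + 3.6859 + 2.7342 + 3.9928 + 1.832 + 0.0693 = 18.4184
Σ x·lx·mx = 77.2953; T = 77.2953/18.4184 = 4.19663…
r ≈ ln(R0)/T = ln(18.4184)/4.19663… = 0.69421… → 0.694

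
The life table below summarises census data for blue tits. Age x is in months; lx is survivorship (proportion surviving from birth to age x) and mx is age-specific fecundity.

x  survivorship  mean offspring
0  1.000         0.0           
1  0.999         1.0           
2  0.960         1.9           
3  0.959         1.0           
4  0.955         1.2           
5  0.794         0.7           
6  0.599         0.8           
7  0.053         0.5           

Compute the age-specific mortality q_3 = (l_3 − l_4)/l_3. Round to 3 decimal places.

0.004

q_3 = (l_3 − l_4) / l_3 = (0.959 − 0.955) / 0.959
     = 0.004 / 0.959 = 0.004171… → 0.004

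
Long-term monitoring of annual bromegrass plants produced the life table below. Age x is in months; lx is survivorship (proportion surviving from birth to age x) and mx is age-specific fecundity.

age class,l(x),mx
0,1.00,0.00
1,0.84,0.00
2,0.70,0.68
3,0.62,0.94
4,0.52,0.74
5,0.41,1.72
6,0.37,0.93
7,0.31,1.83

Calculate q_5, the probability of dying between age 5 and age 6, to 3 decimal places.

q_5 = (l_5 − l_6) / l_5 = (0.41 − 0.37) / 0.41
     = 0.04 / 0.41 = 0.097561… → 0.098

0.098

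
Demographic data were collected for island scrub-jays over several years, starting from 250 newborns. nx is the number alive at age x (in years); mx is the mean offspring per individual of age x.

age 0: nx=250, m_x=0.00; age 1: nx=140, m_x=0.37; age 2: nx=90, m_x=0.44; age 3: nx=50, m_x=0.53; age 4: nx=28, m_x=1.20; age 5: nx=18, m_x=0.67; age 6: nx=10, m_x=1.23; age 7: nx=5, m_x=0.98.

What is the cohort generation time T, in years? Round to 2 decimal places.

lx = nx/n0 = nx/250: 1, 0.56, 0.36, 0.2, 0.112, 0.072, 0.04, 0.02
lx·mx: 0, 0.2072, 0.1584, 0.106, 0.1344, 0.04824, 0.0492, 0.0196 → R0 = 0.72304
x·lx·mx: 0, 0.2072, 0.3168, 0.318, 0.5376, 0.2412, 0.2952, 0.1372 → Σ = 2.0532
T = 2.0532 / 0.72304 = 2.839677… → 2.84

2.84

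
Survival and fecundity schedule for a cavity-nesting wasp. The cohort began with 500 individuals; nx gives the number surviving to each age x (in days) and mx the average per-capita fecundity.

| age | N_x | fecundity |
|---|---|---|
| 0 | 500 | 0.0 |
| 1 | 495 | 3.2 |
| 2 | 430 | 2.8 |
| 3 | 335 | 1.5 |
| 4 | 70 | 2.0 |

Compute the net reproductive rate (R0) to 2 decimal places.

6.86

lx = nx/n0 = nx/500: 1, 0.99, 0.86, 0.67, 0.14
lx·mx by age: 0, 3.168, 2.408, 1.005, 0.28
R0 = Σ lx·mx = 6.861 → 6.86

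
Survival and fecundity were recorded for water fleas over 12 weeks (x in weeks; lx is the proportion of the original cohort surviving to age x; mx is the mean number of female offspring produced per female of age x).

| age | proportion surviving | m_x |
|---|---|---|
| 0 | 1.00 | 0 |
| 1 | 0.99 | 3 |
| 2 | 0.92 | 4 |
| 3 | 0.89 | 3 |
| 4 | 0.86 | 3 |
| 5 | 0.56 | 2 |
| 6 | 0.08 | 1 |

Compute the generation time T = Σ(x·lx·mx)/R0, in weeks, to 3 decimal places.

lx·mx: 0, 2.97, 3.68, 2.67, 2.58, 1.12, 0.08 → R0 = 13.1
x·lx·mx: 0, 2.97, 7.36, 8.01, 10.32, 5.6, 0.48 → Σ = 34.74
T = 34.74 / 13.1 = 2.651908… → 2.652

2.652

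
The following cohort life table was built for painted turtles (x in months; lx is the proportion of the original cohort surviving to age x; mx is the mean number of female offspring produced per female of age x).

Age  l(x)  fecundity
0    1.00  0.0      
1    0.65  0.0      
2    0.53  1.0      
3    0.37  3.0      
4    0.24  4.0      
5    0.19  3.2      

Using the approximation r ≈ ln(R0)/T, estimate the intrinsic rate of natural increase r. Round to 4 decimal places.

0.3318

R0 = Σ lx·mx = 0 + 0 + 0.53 + 1.11 + 0.96 + 0.608 = 3.208
Σ x·lx·mx = 11.27; T = 11.27/3.208 = 3.51309…
r ≈ ln(R0)/T = ln(3.208)/3.51309… = 0.331801… → 0.3318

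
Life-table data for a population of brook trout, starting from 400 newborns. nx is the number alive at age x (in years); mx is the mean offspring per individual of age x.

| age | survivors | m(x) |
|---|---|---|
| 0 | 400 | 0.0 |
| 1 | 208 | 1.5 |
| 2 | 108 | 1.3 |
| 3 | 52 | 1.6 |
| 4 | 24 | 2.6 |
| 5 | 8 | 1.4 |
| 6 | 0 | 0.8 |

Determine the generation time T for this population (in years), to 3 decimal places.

lx = nx/n0 = nx/400: 1, 0.52, 0.27, 0.13, 0.06, 0.02, 0
lx·mx: 0, 0.78, 0.351, 0.208, 0.156, 0.028, 0 → R0 = 1.523
x·lx·mx: 0, 0.78, 0.702, 0.624, 0.624, 0.14, 0 → Σ = 2.87
T = 2.87 / 1.523 = 1.884439… → 1.884

1.884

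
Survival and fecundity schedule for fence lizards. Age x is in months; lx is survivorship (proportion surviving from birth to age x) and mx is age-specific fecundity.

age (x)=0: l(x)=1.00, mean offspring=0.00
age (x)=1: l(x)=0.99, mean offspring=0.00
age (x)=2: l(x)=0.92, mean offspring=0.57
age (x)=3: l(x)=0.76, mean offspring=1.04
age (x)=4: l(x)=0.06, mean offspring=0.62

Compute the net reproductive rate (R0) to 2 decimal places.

lx·mx by age: 0, 0, 0.5244, 0.7904, 0.0372
R0 = Σ lx·mx = 1.352 → 1.35

1.35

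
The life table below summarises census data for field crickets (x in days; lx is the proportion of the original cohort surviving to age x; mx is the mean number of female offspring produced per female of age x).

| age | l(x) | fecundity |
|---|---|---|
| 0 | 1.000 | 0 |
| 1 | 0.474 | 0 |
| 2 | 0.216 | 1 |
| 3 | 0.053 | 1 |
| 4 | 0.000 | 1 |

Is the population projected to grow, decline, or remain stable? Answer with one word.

R0 = Σ lx·mx = 0 + 0 + 0.216 + 0.053 + 0 = 0.269
R0 < 1, so the population is declining.

declining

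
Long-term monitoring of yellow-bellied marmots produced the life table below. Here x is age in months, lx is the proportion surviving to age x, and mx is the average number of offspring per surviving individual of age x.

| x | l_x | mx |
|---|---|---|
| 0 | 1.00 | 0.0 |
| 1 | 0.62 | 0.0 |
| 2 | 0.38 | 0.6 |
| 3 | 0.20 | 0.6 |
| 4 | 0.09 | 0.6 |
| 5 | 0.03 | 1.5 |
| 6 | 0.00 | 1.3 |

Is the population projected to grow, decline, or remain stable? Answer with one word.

R0 = Σ lx·mx = 0 + 0 + 0.228 + 0.12 + 0.054 + 0.045 + 0 = 0.447
R0 < 1, so the population is declining.

declining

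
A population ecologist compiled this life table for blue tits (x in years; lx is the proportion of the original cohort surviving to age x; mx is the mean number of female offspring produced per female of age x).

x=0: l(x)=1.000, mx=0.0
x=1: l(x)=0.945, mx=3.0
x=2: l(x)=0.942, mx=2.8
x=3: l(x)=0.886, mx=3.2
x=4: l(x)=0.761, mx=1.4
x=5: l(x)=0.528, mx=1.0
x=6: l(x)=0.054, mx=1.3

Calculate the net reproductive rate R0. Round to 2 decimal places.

lx·mx by age: 0, 2.835, 2.6376, 2.8352, 1.0654, 0.528, 0.0702
R0 = Σ lx·mx = 9.9714 → 9.97

9.97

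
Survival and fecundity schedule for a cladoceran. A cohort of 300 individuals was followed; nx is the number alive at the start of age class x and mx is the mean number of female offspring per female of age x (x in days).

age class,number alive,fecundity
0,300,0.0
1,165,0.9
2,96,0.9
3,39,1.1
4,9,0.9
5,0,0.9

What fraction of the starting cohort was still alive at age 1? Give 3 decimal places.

l_1 = n_1/n_0 = 165/300 = 0.55 → 0.550

0.550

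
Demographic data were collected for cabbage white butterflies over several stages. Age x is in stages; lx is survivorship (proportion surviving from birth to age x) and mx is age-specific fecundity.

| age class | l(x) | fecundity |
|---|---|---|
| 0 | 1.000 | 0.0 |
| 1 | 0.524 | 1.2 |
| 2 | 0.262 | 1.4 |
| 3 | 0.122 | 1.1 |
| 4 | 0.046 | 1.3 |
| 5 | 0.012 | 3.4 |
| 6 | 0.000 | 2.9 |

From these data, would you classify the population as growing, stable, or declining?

R0 = Σ lx·mx = 0 + 0.6288 + 0.3668 + 0.1342 + 0.0598 + 0.0408 + 0 = 1.2304
R0 > 1, so the population is growing.

growing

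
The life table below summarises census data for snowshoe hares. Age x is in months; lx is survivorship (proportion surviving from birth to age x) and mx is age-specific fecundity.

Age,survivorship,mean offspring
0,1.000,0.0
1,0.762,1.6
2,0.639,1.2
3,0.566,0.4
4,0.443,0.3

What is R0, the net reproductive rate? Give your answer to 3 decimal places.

2.345

lx·mx by age: 0, 1.2192, 0.7668, 0.2264, 0.1329
R0 = Σ lx·mx = 2.3453 → 2.345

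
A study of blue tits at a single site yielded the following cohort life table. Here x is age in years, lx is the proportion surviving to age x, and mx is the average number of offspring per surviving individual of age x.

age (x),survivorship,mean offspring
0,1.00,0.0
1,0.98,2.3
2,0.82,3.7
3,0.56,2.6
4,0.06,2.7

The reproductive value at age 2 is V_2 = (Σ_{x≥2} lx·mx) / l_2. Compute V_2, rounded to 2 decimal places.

5.67

lx·mx for x ≥ 2: 3.034, 1.456, 0.162 → sum = 4.652
V_2 = 4.652 / l_2 = 4.652 / 0.82 = 5.673171… → 5.67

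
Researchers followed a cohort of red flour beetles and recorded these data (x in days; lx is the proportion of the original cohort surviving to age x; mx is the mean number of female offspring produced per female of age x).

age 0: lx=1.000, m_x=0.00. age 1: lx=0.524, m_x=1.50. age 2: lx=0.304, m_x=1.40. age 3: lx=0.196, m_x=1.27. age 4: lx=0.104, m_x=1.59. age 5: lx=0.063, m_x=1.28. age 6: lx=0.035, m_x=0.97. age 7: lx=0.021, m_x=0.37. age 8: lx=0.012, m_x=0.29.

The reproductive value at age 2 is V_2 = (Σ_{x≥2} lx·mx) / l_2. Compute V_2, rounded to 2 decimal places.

lx·mx for x ≥ 2: 0.4256, 0.24892, 0.16536, 0.08064, 0.03395, 0.00777, 0.00348 → sum = 0.96572
V_2 = 0.96572 / l_2 = 0.96572 / 0.304 = 3.176711… → 3.18

3.18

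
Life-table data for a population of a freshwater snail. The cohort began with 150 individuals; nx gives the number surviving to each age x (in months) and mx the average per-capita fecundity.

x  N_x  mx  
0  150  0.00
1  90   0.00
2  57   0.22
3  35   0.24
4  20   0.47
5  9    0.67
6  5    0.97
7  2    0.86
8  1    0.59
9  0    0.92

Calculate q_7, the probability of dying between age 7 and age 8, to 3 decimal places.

lx = nx/n0 = nx/150: 1, 0.6, 0.38, 0.23333…, 0.13333…, 0.06, 0.03333…, 0.01333…, 0.00667…, 0
q_7 = (l_7 − l_8) / l_7 = (0.013333… − 0.006667…) / 0.013333…
     = 0.006667… / 0.013333… = 0.5… → 0.500

0.500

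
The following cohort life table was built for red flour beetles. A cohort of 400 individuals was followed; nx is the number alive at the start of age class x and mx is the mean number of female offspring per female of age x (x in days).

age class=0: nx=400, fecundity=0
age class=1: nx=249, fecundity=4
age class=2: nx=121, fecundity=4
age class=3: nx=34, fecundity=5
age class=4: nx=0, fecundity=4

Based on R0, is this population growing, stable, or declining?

lx = nx/n0 = nx/400: 1, 0.6225, 0.3025, 0.085, 0
R0 = Σ lx·mx = 0 + 2.49 + 1.21 + 0.425 + 0 = 4.125
R0 > 1, so the population is growing.

growing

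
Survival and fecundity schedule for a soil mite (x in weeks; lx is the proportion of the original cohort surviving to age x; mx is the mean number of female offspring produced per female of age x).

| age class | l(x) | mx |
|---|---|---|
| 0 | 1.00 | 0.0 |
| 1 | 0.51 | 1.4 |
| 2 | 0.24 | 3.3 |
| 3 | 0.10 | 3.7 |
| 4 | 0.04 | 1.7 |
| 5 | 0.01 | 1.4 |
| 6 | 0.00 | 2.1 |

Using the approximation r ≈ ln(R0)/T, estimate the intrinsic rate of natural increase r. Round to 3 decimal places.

R0 = Σ lx·mx = 0 + 0.714 + 0.792 + 0.37 + 0.068 + 0.014 + 0 = 1.958
Σ x·lx·mx = 3.75; T = 3.75/1.958 = 1.91522…
r ≈ ln(R0)/T = ln(1.958)/1.91522… = 0.35083… → 0.351

0.351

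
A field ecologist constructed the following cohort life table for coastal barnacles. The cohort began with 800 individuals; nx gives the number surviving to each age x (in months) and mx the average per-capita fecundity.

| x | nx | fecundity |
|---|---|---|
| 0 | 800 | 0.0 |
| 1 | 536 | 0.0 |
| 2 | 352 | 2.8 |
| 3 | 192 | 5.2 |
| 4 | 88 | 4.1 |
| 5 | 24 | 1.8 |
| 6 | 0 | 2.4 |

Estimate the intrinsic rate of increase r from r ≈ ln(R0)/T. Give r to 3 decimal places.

lx = nx/n0 = nx/800: 1, 0.67, 0.44, 0.24, 0.11, 0.03, 0
R0 = Σ lx·mx = 0 + 0 + 1.232 + 1.248 + 0.451 + 0.054 + 0 = 2.985
Σ x·lx·mx = 8.282; T = 8.282/2.985 = 2.77454…
r ≈ ln(R0)/T = ln(2.985)/2.77454… = 0.39416… → 0.394

0.394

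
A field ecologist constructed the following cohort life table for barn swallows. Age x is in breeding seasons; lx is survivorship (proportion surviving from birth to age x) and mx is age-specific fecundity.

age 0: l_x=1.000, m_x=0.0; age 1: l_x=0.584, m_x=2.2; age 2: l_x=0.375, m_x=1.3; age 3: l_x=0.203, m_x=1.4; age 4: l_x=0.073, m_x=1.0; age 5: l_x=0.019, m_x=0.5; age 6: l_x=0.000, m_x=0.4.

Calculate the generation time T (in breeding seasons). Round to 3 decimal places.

lx·mx: 0, 1.2848, 0.4875, 0.2842, 0.073, 0.0095, 0 → R0 = 2.139
x·lx·mx: 0, 1.2848, 0.975, 0.8526, 0.292, 0.0475, 0 → Σ = 3.4519
T = 3.4519 / 2.139 = 1.613791… → 1.614

1.614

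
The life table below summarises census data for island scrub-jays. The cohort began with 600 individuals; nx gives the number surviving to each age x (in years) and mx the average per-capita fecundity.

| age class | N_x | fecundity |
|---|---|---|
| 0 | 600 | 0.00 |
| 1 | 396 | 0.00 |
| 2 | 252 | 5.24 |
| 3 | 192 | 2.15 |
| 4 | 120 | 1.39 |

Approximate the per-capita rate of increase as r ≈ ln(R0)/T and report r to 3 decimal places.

lx = nx/n0 = nx/600: 1, 0.66, 0.42, 0.32, 0.2
R0 = Σ lx·mx = 0 + 0 + 2.2008 + 0.688 + 0.278 = 3.1668
Σ x·lx·mx = 7.5776; T = 7.5776/3.1668 = 2.39283…
r ≈ ln(R0)/T = ln(3.1668)/2.39283… = 0.48174… → 0.482

0.482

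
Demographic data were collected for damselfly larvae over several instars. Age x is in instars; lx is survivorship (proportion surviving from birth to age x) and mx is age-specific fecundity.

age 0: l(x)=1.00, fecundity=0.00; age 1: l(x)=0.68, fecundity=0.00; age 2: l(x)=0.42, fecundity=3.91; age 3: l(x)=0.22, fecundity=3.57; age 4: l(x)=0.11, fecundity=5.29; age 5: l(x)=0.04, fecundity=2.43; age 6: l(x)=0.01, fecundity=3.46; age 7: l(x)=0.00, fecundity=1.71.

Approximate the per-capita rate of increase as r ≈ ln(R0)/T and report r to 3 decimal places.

0.415

R0 = Σ lx·mx = 0 + 0 + 1.6422 + 0.7854 + 0.5819 + 0.0972 + 0.0346 + 0 = 3.1413
Σ x·lx·mx = 8.6618; T = 8.6618/3.1413 = 2.75739…
r ≈ ln(R0)/T = ln(3.1413)/2.75739… = 0.41512… → 0.415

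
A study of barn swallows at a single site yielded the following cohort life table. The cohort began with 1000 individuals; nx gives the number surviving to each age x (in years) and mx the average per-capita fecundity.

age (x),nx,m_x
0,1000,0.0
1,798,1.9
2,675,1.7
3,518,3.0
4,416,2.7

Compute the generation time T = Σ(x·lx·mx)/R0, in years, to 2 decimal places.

2.43

lx = nx/n0 = nx/1000: 1, 0.798, 0.675, 0.518, 0.416
lx·mx: 0, 1.5162, 1.1475, 1.554, 1.1232 → R0 = 5.3409
x·lx·mx: 0, 1.5162, 2.295, 4.662, 4.4928 → Σ = 12.966
T = 12.966 / 5.3409 = 2.427681… → 2.43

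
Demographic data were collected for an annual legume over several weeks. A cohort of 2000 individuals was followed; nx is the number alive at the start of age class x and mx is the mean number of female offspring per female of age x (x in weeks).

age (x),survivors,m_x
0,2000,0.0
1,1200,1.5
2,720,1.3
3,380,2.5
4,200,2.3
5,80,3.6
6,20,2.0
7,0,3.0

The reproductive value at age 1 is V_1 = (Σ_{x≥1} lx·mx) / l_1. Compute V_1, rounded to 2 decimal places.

3.73

lx = nx/n0 = nx/2000: 1, 0.6, 0.36, 0.19, 0.1, 0.04, 0.01, 0
lx·mx for x ≥ 1: 0.9, 0.468, 0.475, 0.23, 0.144, 0.02, 0 → sum = 2.237
V_1 = 2.237 / l_1 = 2.237 / 0.6 = 3.728333… → 3.73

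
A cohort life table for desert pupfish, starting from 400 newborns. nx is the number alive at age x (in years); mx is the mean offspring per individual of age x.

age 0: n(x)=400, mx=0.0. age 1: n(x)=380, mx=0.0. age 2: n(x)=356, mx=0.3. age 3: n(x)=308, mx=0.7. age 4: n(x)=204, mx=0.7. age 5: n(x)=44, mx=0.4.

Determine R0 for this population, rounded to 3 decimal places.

lx = nx/n0 = nx/400: 1, 0.95, 0.89, 0.77, 0.51, 0.11
lx·mx by age: 0, 0, 0.267, 0.539, 0.357, 0.044
R0 = Σ lx·mx = 1.207 → 1.207

1.207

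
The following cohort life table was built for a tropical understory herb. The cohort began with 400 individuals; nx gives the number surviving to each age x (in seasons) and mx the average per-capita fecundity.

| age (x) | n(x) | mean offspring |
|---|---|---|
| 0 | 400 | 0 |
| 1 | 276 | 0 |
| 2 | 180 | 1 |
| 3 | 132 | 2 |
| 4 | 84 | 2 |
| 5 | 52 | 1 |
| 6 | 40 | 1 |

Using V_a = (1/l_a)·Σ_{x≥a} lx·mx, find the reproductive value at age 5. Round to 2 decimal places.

lx = nx/n0 = nx/400: 1, 0.69, 0.45, 0.33, 0.21, 0.13, 0.1
lx·mx for x ≥ 5: 0.13, 0.1 → sum = 0.23
V_5 = 0.23 / l_5 = 0.23 / 0.13 = 1.769231… → 1.77

1.77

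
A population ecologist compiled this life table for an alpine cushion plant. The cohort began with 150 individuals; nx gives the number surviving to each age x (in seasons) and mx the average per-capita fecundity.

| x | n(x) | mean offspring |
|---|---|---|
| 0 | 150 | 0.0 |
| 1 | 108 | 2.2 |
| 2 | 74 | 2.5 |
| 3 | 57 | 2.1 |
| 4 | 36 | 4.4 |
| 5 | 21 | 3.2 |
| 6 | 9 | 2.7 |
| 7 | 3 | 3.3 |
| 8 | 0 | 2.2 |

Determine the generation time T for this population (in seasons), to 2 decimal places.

lx = nx/n0 = nx/150: 1, 0.72, 0.49333…, 0.38, 0.24, 0.14, 0.06, 0.02, 0
lx·mx: 0, 1.584, 1.233333…, 0.798, 1.056, 0.448, 0.162, 0.066, 0 → R0 = 5.347333…
x·lx·mx: 0, 1.584, 2.466667…, 2.394, 4.224, 2.24, 0.972, 0.462, 0 → Σ = 14.342667…
T = 14.342667… / 5.347333… = 2.682209… → 2.68

2.68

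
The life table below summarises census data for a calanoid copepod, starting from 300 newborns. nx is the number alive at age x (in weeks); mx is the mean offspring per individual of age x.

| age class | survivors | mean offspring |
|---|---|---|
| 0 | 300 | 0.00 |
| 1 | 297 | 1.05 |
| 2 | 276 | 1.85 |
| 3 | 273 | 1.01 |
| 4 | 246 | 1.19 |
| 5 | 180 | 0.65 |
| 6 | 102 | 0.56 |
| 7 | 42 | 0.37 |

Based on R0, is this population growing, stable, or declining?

lx = nx/n0 = nx/300: 1, 0.99, 0.92, 0.91, 0.82, 0.6, 0.34, 0.14
R0 = Σ lx·mx = 0 + 1.0395 + 1.702 + 0.9191 + 0.9758 + 0.39 + 0.1904 + 0.0518 = 5.2686
R0 > 1, so the population is growing.

growing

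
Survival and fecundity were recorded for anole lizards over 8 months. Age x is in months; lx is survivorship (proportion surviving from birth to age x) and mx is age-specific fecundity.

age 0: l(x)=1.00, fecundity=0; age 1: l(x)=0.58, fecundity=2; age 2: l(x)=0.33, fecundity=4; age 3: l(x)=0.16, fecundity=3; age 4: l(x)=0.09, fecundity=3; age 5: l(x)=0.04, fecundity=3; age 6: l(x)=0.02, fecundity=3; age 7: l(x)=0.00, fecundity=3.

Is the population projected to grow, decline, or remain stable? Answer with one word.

R0 = Σ lx·mx = 0 + 1.16 + 1.32 + 0.48 + 0.27 + 0.12 + 0.06 + 0 = 3.41
R0 > 1, so the population is growing.

growing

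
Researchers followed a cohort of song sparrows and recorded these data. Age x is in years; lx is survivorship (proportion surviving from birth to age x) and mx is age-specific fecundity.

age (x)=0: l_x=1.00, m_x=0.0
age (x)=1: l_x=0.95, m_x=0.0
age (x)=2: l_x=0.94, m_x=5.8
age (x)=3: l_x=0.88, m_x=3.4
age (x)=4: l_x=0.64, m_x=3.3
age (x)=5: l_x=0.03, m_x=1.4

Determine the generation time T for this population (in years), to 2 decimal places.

2.69

lx·mx: 0, 0, 5.452, 2.992, 2.112, 0.042 → R0 = 10.598
x·lx·mx: 0, 0, 10.904, 8.976, 8.448, 0.21 → Σ = 28.538
T = 28.538 / 10.598 = 2.692772… → 2.69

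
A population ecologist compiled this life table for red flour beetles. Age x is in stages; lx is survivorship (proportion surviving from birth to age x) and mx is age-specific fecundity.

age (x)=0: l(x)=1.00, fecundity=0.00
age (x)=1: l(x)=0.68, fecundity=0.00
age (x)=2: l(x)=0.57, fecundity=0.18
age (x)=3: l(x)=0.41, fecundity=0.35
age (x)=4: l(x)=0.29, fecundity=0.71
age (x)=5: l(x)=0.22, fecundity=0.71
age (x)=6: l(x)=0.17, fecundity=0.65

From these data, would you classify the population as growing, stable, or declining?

R0 = Σ lx·mx = 0 + 0 + 0.1026 + 0.1435 + 0.2059 + 0.1562 + 0.1105 = 0.7187
R0 < 1, so the population is declining.

declining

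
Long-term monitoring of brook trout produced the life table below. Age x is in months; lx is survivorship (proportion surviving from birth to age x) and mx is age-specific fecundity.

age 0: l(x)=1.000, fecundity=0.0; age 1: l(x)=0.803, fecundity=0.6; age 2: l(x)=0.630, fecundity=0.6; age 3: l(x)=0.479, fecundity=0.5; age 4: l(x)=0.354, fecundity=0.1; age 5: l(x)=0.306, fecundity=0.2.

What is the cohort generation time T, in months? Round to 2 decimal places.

2.01

lx·mx: 0, 0.4818, 0.378, 0.2395, 0.0354, 0.0612 → R0 = 1.1959
x·lx·mx: 0, 0.4818, 0.756, 0.7185, 0.1416, 0.306 → Σ = 2.4039
T = 2.4039 / 1.1959 = 2.010118… → 2.01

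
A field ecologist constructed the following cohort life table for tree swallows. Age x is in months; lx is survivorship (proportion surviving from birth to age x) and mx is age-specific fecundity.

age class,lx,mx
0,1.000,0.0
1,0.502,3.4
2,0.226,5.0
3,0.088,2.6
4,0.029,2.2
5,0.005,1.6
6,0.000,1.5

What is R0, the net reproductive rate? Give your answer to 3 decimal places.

3.137

lx·mx by age: 0, 1.7068, 1.13, 0.2288, 0.0638, 0.008, 0
R0 = Σ lx·mx = 3.1374 → 3.137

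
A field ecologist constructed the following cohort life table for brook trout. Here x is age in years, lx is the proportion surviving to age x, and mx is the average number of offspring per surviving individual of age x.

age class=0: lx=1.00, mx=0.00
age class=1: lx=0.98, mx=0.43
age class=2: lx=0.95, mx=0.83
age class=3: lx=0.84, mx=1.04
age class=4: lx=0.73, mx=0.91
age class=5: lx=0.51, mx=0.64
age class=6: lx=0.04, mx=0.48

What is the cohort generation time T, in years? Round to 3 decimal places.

lx·mx: 0, 0.4214, 0.7885, 0.8736, 0.6643, 0.3264, 0.0192 → R0 = 3.0934
x·lx·mx: 0, 0.4214, 1.577, 2.6208, 2.6572, 1.632, 0.1152 → Σ = 9.0236
T = 9.0236 / 3.0934 = 2.917049… → 2.917

2.917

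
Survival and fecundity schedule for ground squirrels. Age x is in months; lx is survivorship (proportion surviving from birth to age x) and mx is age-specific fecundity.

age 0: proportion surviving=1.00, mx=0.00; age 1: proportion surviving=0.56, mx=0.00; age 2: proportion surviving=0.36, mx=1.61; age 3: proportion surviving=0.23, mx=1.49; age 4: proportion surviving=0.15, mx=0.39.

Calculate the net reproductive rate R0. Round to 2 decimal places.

0.98

lx·mx by age: 0, 0, 0.5796, 0.3427, 0.0585
R0 = Σ lx·mx = 0.9808 → 0.98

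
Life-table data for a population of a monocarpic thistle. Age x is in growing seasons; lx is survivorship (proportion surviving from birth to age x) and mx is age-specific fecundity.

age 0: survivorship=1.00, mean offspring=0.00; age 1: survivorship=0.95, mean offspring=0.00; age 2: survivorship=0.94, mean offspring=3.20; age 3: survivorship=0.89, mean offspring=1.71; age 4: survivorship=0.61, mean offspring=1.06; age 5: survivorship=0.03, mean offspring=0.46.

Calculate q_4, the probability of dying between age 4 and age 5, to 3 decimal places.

0.951

q_4 = (l_4 − l_5) / l_4 = (0.61 − 0.03) / 0.61
     = 0.58 / 0.61 = 0.95082… → 0.951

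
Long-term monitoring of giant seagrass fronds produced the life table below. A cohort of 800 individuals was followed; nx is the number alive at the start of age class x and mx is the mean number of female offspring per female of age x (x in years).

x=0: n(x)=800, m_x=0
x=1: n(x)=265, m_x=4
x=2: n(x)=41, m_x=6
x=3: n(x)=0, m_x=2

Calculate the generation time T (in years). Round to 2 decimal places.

1.19

lx = nx/n0 = nx/800: 1, 0.33125, 0.05125, 0
lx·mx: 0, 1.325, 0.3075, 0 → R0 = 1.6325
x·lx·mx: 0, 1.325, 0.615, 0 → Σ = 1.94
T = 1.94 / 1.6325 = 1.188361… → 1.19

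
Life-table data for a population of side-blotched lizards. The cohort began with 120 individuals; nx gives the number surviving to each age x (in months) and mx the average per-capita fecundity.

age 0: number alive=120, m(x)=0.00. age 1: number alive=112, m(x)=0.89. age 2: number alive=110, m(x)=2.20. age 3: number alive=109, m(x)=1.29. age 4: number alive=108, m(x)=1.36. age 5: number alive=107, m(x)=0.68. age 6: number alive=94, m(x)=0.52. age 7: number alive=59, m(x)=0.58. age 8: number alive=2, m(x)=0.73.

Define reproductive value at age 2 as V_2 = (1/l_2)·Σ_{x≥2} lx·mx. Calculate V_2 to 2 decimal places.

6.24

lx = nx/n0 = nx/120: 1, 0.93333…, 0.91667…, 0.90833…, 0.9, 0.89167…, 0.78333…, 0.49167…, 0.01667…
lx·mx for x ≥ 2: 2.016667…, 1.17175…, 1.224, 0.606333…, 0.407333…, 0.285167…, 0.012167… → sum = 5.723417…
V_2 = 5.723417… / l_2 = 5.723417… / 0.916667… = 6.243727… → 6.24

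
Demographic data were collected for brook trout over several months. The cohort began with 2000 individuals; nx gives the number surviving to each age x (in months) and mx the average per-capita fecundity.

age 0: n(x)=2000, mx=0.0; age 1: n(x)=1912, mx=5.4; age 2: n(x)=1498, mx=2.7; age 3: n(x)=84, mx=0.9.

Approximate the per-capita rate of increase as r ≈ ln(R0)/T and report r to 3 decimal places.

1.532

lx = nx/n0 = nx/2000: 1, 0.956, 0.749, 0.042
R0 = Σ lx·mx = 0 + 5.1624 + 2.0223 + 0.0378 = 7.2225
Σ x·lx·mx = 9.3204; T = 9.3204/7.2225 = 1.29047…
r ≈ ln(R0)/T = ln(7.2225)/1.29047… = 1.53216… → 1.532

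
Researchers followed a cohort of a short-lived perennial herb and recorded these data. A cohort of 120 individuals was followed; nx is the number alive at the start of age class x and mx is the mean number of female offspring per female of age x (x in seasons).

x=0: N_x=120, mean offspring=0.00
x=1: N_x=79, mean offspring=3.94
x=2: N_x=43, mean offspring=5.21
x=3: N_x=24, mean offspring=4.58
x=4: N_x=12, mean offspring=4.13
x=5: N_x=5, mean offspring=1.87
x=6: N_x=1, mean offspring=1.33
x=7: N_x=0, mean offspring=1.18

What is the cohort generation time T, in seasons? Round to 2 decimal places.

lx = nx/n0 = nx/120: 1, 0.65833…, 0.35833…, 0.2, 0.1, 0.04167…, 0.00833…, 0
lx·mx: 0, 2.593833…, 1.866917…, 0.916, 0.413, 0.077917…, 0.011083…, 0 → R0 = 5.87875…
x·lx·mx: 0, 2.593833…, 3.733833…, 2.748, 1.652, 0.389583…, 0.0665…, 0 → Σ = 11.18375…
T = 11.18375… / 5.87875… = 1.902403… → 1.90

1.90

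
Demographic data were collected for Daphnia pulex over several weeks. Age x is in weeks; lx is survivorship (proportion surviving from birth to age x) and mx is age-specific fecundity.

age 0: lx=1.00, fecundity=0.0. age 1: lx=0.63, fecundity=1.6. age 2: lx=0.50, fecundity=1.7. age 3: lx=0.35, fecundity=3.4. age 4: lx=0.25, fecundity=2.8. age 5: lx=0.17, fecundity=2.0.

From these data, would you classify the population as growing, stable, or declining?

growing

R0 = Σ lx·mx = 0 + 1.008 + 0.85 + 1.19 + 0.7 + 0.34 = 4.088
R0 > 1, so the population is growing.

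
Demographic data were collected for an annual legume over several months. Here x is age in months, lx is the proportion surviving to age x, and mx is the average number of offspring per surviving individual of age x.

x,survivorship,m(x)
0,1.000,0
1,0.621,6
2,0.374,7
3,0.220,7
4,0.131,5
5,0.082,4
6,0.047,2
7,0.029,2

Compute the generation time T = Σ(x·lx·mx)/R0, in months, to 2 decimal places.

2.09

lx·mx: 0, 3.726, 2.618, 1.54, 0.655, 0.328, 0.094, 0.058 → R0 = 9.019
x·lx·mx: 0, 3.726, 5.236, 4.62, 2.62, 1.64, 0.564, 0.406 → Σ = 18.812
T = 18.812 / 9.019 = 2.085819… → 2.09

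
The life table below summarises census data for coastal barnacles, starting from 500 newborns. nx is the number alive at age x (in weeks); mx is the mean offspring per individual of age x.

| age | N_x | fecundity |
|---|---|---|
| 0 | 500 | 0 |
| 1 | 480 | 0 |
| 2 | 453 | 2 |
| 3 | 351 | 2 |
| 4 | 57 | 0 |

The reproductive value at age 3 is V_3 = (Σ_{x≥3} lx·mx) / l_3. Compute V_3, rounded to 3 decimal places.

lx = nx/n0 = nx/500: 1, 0.96, 0.906, 0.702, 0.114
lx·mx for x ≥ 3: 1.404, 0 → sum = 1.404
V_3 = 1.404 / l_3 = 1.404 / 0.702 = 2 → 2.000

2.000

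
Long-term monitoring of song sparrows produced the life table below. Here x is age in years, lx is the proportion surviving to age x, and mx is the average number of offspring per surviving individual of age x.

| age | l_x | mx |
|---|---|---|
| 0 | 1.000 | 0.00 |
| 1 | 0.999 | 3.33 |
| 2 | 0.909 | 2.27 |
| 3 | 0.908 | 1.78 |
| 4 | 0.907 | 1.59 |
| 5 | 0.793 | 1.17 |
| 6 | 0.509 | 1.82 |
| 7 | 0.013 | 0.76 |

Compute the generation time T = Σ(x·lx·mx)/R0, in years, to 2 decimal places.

lx·mx: 0, 3.32667, 2.06343, 1.61624, 1.44213, 0.92781, 0.92638, 0.00988 → R0 = 10.31254
x·lx·mx: 0, 3.32667, 4.12686, 4.84872, 5.76852, 4.63905, 5.55828, 0.06916 → Σ = 28.33726
T = 28.33726 / 10.31254 = 2.747845… → 2.75

2.75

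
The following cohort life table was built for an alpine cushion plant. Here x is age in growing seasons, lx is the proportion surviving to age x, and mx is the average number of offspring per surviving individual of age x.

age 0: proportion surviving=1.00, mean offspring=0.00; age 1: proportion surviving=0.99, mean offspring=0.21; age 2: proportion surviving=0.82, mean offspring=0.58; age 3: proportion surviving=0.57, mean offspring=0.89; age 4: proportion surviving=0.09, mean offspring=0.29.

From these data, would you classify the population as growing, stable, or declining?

R0 = Σ lx·mx = 0 + 0.2079 + 0.4756 + 0.5073 + 0.0261 = 1.2169
R0 > 1, so the population is growing.

growing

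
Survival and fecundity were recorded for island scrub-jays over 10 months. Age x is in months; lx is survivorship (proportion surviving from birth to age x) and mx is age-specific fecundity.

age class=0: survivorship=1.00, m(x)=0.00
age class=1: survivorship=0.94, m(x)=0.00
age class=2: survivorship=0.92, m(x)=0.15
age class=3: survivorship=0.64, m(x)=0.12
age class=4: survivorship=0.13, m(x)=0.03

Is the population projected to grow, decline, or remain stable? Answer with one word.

R0 = Σ lx·mx = 0 + 0 + 0.138 + 0.0768 + 0.0039 = 0.2187
R0 < 1, so the population is declining.

declining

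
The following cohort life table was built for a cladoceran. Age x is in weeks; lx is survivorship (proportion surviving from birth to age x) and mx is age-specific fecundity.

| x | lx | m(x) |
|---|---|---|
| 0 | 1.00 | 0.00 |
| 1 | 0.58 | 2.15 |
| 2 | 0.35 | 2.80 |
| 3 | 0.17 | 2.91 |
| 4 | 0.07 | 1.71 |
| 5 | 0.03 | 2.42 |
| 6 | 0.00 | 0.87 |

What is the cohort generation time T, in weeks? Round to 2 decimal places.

lx·mx: 0, 1.247, 0.98, 0.4947, 0.1197, 0.0726, 0 → R0 = 2.914
x·lx·mx: 0, 1.247, 1.96, 1.4841, 0.4788, 0.363, 0 → Σ = 5.5329
T = 5.5329 / 2.914 = 1.89873… → 1.90

1.90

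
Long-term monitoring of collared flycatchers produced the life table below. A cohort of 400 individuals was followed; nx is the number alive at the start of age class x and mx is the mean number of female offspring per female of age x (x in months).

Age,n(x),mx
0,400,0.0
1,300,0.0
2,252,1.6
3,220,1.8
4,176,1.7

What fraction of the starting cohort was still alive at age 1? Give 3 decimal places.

l_1 = n_1/n_0 = 300/400 = 0.75 → 0.750

0.750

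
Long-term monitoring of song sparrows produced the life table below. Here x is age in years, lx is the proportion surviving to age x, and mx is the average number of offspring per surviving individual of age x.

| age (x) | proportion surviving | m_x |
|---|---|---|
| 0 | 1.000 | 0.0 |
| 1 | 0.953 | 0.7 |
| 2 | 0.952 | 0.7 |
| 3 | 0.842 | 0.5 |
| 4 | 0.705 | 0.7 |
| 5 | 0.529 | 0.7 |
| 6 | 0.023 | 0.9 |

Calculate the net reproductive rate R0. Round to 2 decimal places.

2.64

lx·mx by age: 0, 0.6671, 0.6664, 0.421, 0.4935, 0.3703, 0.0207
R0 = Σ lx·mx = 2.639 → 2.64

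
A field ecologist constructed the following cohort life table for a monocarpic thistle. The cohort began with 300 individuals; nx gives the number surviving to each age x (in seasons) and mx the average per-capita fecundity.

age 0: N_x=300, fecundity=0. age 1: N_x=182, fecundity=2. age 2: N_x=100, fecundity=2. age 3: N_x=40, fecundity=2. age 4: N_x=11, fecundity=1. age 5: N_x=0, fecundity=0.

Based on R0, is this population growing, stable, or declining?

growing

lx = nx/n0 = nx/300: 1, 0.60667…, 0.33333…, 0.13333…, 0.03667…, 0
R0 = Σ lx·mx = 0 + 1.213333… + 0.666667… + 0.266667… + 0.036667… + 0 = 2.183333…
R0 > 1, so the population is growing.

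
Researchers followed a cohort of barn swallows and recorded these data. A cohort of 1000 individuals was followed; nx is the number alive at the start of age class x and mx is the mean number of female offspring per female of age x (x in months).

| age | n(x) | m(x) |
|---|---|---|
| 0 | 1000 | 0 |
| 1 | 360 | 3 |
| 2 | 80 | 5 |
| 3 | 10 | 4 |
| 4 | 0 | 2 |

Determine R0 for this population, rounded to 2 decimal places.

1.52

lx = nx/n0 = nx/1000: 1, 0.36, 0.08, 0.01, 0
lx·mx by age: 0, 1.08, 0.4, 0.04, 0
R0 = Σ lx·mx = 1.52 → 1.52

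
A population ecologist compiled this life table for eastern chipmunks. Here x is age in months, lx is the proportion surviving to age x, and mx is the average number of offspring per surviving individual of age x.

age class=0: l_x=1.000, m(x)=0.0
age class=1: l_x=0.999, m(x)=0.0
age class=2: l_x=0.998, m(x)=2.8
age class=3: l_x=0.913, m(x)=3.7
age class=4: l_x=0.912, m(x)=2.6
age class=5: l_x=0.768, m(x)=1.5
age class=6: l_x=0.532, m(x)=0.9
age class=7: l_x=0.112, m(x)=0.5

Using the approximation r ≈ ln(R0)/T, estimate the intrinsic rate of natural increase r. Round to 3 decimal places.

0.695

R0 = Σ lx·mx = 0 + 0 + 2.7944 + 3.3781 + 2.3712 + 1.152 + 0.4788 + 0.056 = 10.2305
Σ x·lx·mx = 34.2327; T = 34.2327/10.2305 = 3.34614…
r ≈ ln(R0)/T = ln(10.2305)/3.34614… = 0.69494… → 0.695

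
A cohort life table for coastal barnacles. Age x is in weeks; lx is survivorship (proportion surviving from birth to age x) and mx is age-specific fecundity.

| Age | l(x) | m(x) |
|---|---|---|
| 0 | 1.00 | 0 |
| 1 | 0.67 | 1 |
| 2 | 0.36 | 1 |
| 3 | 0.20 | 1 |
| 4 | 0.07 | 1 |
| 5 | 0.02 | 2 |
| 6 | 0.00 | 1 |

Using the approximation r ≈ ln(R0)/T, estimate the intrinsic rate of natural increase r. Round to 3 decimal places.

0.159

R0 = Σ lx·mx = 0 + 0.67 + 0.36 + 0.2 + 0.07 + 0.04 + 0 = 1.34
Σ x·lx·mx = 2.47; T = 2.47/1.34 = 1.84328…
r ≈ ln(R0)/T = ln(1.34)/1.84328… = 0.15878… → 0.159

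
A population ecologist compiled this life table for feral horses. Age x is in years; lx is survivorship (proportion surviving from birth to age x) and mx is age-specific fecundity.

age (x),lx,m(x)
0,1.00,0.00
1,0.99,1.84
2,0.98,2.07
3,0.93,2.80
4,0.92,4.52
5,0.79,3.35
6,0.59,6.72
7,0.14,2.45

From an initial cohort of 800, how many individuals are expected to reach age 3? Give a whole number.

Expected survivors = N0 · l_3 = 800 × 0.93 = 744 → 744

744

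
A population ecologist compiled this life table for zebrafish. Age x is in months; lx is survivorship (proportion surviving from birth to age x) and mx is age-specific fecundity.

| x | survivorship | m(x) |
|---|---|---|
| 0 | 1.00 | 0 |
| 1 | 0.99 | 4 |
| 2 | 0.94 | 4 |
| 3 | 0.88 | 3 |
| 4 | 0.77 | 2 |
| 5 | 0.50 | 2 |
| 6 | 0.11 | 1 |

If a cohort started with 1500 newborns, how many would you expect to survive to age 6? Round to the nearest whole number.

165

Expected survivors = N0 · l_6 = 1500 × 0.11 = 165 → 165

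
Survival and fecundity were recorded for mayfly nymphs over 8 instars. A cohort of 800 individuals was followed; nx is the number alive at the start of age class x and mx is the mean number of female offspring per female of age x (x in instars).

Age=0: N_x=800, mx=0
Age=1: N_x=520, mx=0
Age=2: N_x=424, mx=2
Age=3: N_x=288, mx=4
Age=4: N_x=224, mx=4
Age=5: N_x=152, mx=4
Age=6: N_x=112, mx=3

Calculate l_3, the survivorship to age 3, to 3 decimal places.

0.360

l_3 = n_3/n_0 = 288/800 = 0.36 → 0.360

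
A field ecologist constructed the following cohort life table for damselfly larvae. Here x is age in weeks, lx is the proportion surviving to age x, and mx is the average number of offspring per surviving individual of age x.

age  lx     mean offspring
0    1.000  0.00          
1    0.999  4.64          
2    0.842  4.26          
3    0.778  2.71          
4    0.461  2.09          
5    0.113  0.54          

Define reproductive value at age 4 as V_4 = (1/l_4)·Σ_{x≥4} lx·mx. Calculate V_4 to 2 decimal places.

2.22

lx·mx for x ≥ 4: 0.96349, 0.06102 → sum = 1.02451
V_4 = 1.02451 / l_4 = 1.02451 / 0.461 = 2.222364… → 2.22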